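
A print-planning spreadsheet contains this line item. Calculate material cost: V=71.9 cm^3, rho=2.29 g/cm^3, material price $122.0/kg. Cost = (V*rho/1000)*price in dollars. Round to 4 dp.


Mass = 71.9*2.29/1000 = 0.164651 kg
Cost = 0.164651 * 122.0 = 20.0874 $


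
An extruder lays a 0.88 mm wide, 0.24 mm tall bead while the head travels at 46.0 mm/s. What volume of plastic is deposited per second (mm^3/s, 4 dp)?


Rate = 0.88 * 0.24 * 46.0 = 9.7152 mm^3/s


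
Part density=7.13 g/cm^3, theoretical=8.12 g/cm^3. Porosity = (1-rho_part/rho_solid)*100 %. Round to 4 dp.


Porosity = (1-7.13/8.12)*100 = 12.1921 %


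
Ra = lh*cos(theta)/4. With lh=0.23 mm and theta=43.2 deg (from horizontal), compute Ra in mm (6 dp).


Ra = 0.23 * cos(43.2) / 4 = 0.041916 mm


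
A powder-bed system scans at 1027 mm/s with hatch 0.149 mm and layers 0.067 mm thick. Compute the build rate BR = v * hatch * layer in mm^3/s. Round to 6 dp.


Rate = 1027 * 0.149 * 0.067 = 10.252541 mm^3/s


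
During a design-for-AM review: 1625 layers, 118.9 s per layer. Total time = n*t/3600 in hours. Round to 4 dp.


t = 1625 * 118.9 / 3600 = 53.6701 hrs


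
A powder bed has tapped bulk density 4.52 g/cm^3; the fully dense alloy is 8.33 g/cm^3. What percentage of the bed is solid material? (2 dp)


Packing = (4.52/8.33)*100 = 54.26 %


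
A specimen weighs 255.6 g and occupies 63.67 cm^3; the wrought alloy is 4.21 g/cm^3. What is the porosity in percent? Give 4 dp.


rho_part = 255.6 / 63.67 = 4.01444951 g/cm^3
Porosity = (1 - 4.01444951/4.21)*100 = 4.6449 %


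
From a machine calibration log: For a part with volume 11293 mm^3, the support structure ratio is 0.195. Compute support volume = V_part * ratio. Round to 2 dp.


V_support = 11293 * 0.195 = 2202.14 mm^3


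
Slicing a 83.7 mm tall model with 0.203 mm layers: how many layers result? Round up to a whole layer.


Layers = ceil(83.7/0.203) = 413


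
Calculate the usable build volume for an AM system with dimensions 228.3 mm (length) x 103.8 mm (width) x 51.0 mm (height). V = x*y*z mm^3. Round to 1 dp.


V = 228.3 * 103.8 * 51.0 = 1208574.5 mm^3


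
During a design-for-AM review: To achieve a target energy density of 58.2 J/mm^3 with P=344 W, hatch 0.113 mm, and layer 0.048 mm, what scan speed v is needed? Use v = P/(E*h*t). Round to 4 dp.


v = 344 / (58.2*0.113*0.048) = 1089.7221 mm/s


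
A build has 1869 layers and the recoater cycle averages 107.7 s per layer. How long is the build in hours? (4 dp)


t = 1869 * 107.7 / 3600 = 55.9143 hrs


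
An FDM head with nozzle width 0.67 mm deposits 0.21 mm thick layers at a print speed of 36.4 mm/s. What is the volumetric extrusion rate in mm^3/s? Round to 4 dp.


Rate = 0.67 * 0.21 * 36.4 = 5.1215 mm^3/s


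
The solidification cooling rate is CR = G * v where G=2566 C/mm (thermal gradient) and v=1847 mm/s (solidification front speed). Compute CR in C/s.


CR = 2566 * 1847 = 4739402 C/s


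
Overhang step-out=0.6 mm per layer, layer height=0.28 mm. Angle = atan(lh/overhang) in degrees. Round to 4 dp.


angle = atan(0.28/0.6) = 25.0169 degrees


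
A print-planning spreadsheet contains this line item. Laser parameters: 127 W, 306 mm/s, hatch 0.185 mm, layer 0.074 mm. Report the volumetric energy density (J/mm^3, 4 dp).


E = 127 / (306*0.185*0.074) = 30.3165 J/mm^3


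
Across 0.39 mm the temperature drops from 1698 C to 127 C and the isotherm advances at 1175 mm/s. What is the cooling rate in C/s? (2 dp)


G = (1698-127)/0.39 = 4028.20512821 C/mm
CR = 4028.20512821 * 1175 = 4733141.03 C/s


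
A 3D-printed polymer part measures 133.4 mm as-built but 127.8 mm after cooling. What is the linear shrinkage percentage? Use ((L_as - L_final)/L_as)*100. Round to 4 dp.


Shrinkage = ((133.4-127.8)/133.4)*100 = 4.1979 %


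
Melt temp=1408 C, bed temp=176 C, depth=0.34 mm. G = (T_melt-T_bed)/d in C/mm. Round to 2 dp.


G = (1408-176)/0.34 = 3623.53 C/mm


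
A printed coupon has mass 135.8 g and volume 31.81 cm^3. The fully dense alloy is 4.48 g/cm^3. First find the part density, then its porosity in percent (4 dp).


rho_part = 135.8 / 31.81 = 4.26909777 g/cm^3
Porosity = (1 - 4.26909777/4.48)*100 = 4.7076 %


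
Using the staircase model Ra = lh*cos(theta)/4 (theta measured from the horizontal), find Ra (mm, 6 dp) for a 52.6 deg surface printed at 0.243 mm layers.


Ra = 0.243 * cos(52.6) / 4 = 0.036898 mm


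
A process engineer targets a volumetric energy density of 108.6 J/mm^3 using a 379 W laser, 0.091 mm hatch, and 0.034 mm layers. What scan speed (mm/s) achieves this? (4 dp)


v = 379 / (108.6*0.091*0.034) = 1127.948 mm/s


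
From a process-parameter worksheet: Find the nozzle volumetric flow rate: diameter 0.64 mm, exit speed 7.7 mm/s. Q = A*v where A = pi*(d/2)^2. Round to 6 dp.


A = pi*(0.64/2)^2 = 0.32169909 mm^2
Q = 0.32169909 * 7.7 = 2.477083 mm^3/s


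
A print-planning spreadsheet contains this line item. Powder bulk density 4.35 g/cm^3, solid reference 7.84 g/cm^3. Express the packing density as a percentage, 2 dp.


Packing = (4.35/7.84)*100 = 55.48 %


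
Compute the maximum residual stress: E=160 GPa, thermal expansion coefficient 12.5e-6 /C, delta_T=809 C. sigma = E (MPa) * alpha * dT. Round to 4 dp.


sigma = 160*1000 * 12.5e-6 * 809 = 1618.0 MPa


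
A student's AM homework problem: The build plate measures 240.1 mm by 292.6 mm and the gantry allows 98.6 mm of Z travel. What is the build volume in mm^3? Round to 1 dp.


V = 240.1 * 292.6 * 98.6 = 6926971.4 mm^3


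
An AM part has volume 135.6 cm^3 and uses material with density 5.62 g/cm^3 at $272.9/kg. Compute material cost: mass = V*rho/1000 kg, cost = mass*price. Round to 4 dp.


Mass = 135.6*5.62/1000 = 0.762072 kg
Cost = 0.762072 * 272.9 = 207.9694 $


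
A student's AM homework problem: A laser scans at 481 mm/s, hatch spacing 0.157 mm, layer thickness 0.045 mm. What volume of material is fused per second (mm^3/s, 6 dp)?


Rate = 481 * 0.157 * 0.045 = 3.398265 mm^3/s


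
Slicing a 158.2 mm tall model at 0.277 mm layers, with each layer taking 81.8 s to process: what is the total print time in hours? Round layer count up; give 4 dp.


Layers = ceil(158.2/0.277) = 572
t = 572 * 81.8 / 3600 = 12.9971 hrs


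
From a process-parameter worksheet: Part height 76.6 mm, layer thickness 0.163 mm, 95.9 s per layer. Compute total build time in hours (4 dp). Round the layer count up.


Layers = ceil(76.6/0.163) = 470
t = 470 * 95.9 / 3600 = 12.5203 hrs


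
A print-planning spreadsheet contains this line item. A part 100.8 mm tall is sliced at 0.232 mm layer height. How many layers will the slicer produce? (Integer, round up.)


Layers = ceil(100.8/0.232) = 435


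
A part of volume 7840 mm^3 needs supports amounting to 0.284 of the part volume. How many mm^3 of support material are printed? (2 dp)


V_support = 7840 * 0.284 = 2226.56 mm^3


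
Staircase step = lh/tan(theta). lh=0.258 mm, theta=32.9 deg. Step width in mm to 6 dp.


step = 0.258 / tan(32.9) = 0.398807 mm


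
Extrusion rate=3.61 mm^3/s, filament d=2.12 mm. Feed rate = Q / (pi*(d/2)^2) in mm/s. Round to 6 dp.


A = pi*(2.12/2)^2 = 3.529894
v = 3.61 / 3.529894 = 1.022694 mm/s


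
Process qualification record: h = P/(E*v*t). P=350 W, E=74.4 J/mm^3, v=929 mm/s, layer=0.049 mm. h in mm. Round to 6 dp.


h = 350 / (74.4*929*0.049) = 0.103344 mm


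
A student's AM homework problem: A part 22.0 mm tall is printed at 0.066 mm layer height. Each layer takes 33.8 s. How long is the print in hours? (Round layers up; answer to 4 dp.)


Layers = ceil(22.0/0.066) = 334
t = 334 * 33.8 / 3600 = 3.1359 hrs


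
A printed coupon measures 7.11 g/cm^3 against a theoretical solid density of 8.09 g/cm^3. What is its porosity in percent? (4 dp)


Porosity = (1-7.11/8.09)*100 = 12.1137 %


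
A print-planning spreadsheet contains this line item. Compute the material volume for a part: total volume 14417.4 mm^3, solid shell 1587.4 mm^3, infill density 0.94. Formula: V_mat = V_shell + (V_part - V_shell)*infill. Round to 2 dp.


V_infill = (14417.4 - 1587.4) * 0.94 = 12060.2
V_total = 1587.4 + 12060.2 = 13647.6 mm^3


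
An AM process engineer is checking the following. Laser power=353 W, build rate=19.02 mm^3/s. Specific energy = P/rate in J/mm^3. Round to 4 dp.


SE = 353 / 19.02 = 18.5594 J/mm^3


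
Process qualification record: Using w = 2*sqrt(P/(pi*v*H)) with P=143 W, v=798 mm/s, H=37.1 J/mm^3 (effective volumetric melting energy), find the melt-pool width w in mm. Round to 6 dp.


w = 2*sqrt(143/(pi*798*37.1)) = 0.078421 mm


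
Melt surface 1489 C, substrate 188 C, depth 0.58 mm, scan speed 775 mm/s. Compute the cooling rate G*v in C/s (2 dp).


G = (1489-188)/0.58 = 2243.10344828 C/mm
CR = 2243.10344828 * 775 = 1738405.17 C/s


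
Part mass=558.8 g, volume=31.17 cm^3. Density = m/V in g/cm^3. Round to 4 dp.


rho = 558.8 / 31.17 = 17.9275 g/cm^3


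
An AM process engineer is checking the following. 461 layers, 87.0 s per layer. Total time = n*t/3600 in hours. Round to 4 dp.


t = 461 * 87.0 / 3600 = 11.1408 hrs


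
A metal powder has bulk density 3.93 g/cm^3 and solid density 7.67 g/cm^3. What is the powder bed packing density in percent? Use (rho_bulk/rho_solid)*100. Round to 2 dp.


Packing = (3.93/7.67)*100 = 51.24 %


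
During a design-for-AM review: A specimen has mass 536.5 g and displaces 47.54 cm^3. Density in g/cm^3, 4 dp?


rho = 536.5 / 47.54 = 11.2852 g/cm^3


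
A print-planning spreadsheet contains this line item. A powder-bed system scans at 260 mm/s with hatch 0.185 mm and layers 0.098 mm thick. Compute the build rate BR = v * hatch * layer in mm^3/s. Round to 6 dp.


Rate = 260 * 0.185 * 0.098 = 4.7138 mm^3/s


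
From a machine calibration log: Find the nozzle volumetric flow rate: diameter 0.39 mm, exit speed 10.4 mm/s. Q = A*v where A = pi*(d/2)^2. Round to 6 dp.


A = pi*(0.39/2)^2 = 0.11945906 mm^2
Q = 0.11945906 * 10.4 = 1.242374 mm^3/s


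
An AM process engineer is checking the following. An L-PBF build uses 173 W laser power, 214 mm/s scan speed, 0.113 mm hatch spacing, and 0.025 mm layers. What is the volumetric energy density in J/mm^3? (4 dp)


E = 173 / (214*0.113*0.025) = 286.1633 J/mm^3


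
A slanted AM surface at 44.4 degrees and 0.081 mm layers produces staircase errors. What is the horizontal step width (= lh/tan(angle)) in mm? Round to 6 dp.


step = 0.081 / tan(44.4) = 0.082714 mm


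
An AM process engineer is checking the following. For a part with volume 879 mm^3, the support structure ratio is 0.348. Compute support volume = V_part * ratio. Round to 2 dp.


V_support = 879 * 0.348 = 305.89 mm^3


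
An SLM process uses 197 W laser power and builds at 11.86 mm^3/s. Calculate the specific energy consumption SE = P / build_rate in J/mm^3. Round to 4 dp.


SE = 197 / 11.86 = 16.6105 J/mm^3


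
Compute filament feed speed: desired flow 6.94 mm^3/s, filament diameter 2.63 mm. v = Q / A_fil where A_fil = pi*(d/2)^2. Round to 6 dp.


A = pi*(2.63/2)^2 = 5.432521
v = 6.94 / 5.432521 = 1.277492 mm/s


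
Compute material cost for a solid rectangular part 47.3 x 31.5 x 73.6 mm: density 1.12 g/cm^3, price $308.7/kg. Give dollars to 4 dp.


V = 47.3 * 31.5 * 73.6 = 109660.32 mm^3 = 109.66032 cm^3
Mass = 109.66032 * 1.12 / 1000 = 0.12281956 kg
Cost = 0.12281956 * 308.7 = 37.9144 $


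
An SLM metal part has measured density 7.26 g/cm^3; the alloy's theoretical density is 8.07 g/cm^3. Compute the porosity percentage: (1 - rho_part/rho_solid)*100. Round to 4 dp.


Porosity = (1-7.26/8.07)*100 = 10.0372 %


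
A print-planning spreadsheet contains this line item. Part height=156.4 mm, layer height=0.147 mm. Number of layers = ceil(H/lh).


Layers = ceil(156.4/0.147) = 1064


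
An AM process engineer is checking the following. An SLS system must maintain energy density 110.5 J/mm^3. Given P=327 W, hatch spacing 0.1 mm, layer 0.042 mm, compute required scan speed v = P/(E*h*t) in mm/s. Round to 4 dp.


v = 327 / (110.5*0.1*0.042) = 704.5895 mm/s


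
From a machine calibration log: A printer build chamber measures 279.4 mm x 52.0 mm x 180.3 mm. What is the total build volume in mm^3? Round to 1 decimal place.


V = 279.4 * 52.0 * 180.3 = 2619542.6 mm^3


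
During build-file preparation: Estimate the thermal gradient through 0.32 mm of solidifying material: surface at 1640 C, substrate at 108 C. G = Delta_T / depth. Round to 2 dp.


G = (1640-108)/0.32 = 4787.5 C/mm


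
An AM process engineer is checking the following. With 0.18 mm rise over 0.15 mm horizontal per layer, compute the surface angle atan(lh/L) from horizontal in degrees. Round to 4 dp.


angle = atan(0.18/0.15) = 50.1944 degrees


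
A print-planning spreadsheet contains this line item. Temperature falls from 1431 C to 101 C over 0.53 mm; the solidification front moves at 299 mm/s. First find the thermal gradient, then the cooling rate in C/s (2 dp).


G = (1431-101)/0.53 = 2509.43396226 C/mm
CR = 2509.43396226 * 299 = 750320.75 C/s


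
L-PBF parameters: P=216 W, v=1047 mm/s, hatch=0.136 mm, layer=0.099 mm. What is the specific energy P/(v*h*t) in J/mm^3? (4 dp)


Build rate = 1047 * 0.136 * 0.099 = 14.096808 mm^3/s
SE = 216 / 14.096808 = 15.3226 J/mm^3


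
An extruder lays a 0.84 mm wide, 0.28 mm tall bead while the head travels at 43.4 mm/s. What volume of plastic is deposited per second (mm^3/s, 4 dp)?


Rate = 0.84 * 0.28 * 43.4 = 10.2077 mm^3/s


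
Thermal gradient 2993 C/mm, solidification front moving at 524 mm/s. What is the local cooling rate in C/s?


CR = 2993 * 524 = 1568332 C/s


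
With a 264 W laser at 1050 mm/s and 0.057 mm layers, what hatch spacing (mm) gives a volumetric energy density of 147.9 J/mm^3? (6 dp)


h = 264 / (147.9*1050*0.057) = 0.029824 mm


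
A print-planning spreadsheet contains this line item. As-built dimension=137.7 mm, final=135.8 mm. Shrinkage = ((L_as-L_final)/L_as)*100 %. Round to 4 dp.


Shrinkage = ((137.7-135.8)/137.7)*100 = 1.3798 %


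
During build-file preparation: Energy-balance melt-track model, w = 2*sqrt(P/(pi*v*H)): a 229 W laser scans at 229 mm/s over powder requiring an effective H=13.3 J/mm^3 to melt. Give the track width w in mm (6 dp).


w = 2*sqrt(229/(pi*229*13.3)) = 0.309406 mm


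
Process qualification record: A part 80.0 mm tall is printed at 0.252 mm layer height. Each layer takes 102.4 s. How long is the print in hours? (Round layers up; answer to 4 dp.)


Layers = ceil(80.0/0.252) = 318
t = 318 * 102.4 / 3600 = 9.0453 hrs


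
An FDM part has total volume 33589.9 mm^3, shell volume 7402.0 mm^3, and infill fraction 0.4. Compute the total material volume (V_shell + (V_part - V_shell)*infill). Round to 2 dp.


V_infill = (33589.9 - 7402.0) * 0.4 = 10475.16
V_total = 7402.0 + 10475.16 = 17877.16 mm^3


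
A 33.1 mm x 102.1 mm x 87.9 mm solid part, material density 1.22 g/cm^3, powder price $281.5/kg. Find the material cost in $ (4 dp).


V = 33.1 * 102.1 * 87.9 = 297058.929 mm^3 = 297.058929 cm^3
Mass = 297.058929 * 1.22 / 1000 = 0.36241189 kg
Cost = 0.36241189 * 281.5 = 102.0189 $


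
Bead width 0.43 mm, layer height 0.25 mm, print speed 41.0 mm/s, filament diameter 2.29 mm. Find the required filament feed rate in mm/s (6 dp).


Q = 0.43 * 0.25 * 41.0 = 4.4075 mm^3/s
A_fil = pi*(2.29/2)^2 = 4.11870651 mm^2
v_feed = 4.4075 / 4.11870651 = 1.070118 mm/s


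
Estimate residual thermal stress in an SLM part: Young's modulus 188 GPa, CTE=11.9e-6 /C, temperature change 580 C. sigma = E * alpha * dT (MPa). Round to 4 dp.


sigma = 188*1000 * 11.9e-6 * 580 = 1297.576 MPa


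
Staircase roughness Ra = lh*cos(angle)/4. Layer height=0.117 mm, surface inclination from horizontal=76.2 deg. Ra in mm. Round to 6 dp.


Ra = 0.117 * cos(76.2) / 4 = 0.006977 mm


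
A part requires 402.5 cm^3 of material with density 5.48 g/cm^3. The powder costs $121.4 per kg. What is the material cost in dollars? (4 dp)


Mass = 402.5*5.48/1000 = 2.2057 kg
Cost = 2.2057 * 121.4 = 267.772 $


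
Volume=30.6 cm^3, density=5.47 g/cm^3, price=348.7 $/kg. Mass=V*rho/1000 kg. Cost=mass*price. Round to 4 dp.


Mass = 30.6*5.47/1000 = 0.167382 kg
Cost = 0.167382 * 348.7 = 58.3661 $


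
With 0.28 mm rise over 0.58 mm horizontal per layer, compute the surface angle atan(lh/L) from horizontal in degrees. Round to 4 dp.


angle = atan(0.28/0.58) = 25.7693 degrees


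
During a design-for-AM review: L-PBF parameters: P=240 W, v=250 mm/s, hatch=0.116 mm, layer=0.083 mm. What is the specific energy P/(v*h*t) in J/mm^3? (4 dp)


Build rate = 250 * 0.116 * 0.083 = 2.407 mm^3/s
SE = 240 / 2.407 = 99.7092 J/mm^3


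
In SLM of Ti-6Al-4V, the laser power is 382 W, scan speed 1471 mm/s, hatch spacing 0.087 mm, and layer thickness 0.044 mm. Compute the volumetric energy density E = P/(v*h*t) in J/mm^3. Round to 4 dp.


E = 382 / (1471*0.087*0.044) = 67.8389 J/mm^3


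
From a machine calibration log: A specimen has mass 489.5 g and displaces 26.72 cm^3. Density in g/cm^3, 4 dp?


rho = 489.5 / 26.72 = 18.3196 g/cm^3


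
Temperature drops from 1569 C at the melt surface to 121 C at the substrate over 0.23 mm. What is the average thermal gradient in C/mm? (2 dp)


G = (1569-121)/0.23 = 6295.65 C/mm


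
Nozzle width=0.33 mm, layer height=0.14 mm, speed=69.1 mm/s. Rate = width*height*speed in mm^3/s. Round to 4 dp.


Rate = 0.33 * 0.14 * 69.1 = 3.1924 mm^3/s


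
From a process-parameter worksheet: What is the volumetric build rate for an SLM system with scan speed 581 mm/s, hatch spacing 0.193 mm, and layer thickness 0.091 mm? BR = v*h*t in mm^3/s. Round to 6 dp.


Rate = 581 * 0.193 * 0.091 = 10.204103 mm^3/s


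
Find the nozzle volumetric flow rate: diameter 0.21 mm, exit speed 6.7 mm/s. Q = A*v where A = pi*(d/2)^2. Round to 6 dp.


A = pi*(0.21/2)^2 = 0.03463606 mm^2
Q = 0.03463606 * 6.7 = 0.232062 mm^3/s


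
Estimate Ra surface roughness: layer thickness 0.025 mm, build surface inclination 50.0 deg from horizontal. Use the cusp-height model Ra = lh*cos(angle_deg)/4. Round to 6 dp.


Ra = 0.025 * cos(50.0) / 4 = 0.004017 mm


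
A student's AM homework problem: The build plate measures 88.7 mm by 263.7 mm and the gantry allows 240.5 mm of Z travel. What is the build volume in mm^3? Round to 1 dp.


V = 88.7 * 263.7 * 240.5 = 5625340.7 mm^3


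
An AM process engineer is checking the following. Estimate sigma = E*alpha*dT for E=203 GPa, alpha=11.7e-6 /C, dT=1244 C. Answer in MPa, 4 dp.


sigma = 203*1000 * 11.7e-6 * 1244 = 2954.6244 MPa


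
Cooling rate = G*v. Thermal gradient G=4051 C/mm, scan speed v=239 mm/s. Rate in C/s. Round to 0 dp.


CR = 4051 * 239 = 968189 C/s


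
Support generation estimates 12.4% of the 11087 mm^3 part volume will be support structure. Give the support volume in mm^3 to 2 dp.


V_support = 11087 * 0.124 = 1374.79 mm^3


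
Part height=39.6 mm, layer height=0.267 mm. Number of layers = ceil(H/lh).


Layers = ceil(39.6/0.267) = 149


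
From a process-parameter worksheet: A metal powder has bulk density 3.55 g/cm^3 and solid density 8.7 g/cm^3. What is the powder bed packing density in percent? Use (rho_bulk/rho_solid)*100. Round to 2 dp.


Packing = (3.55/8.7)*100 = 40.8 %


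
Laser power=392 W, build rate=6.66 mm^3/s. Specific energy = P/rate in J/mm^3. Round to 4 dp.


SE = 392 / 6.66 = 58.8589 J/mm^3


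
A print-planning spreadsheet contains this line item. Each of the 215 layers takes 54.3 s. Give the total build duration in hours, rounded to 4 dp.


t = 215 * 54.3 / 3600 = 3.2429 hrs


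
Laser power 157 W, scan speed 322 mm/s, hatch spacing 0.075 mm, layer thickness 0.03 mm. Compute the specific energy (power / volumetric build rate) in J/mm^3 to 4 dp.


Build rate = 322 * 0.075 * 0.03 = 0.7245 mm^3/s
SE = 157 / 0.7245 = 216.7012 J/mm^3


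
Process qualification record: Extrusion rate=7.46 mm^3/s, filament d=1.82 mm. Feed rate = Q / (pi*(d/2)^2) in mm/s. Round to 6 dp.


A = pi*(1.82/2)^2 = 2.601553
v = 7.46 / 2.601553 = 2.867518 mm/s


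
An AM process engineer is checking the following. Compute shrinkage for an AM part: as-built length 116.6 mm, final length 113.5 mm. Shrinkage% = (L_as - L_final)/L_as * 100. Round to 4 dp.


Shrinkage = ((116.6-113.5)/116.6)*100 = 2.6587 %


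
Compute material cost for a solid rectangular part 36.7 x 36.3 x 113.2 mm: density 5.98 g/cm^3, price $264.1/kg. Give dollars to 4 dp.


V = 36.7 * 36.3 * 113.2 = 150806.172 mm^3 = 150.806172 cm^3
Mass = 150.806172 * 5.98 / 1000 = 0.90182091 kg
Cost = 0.90182091 * 264.1 = 238.1709 $


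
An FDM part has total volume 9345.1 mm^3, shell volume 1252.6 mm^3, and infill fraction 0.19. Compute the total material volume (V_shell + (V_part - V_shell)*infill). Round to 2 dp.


V_infill = (9345.1 - 1252.6) * 0.19 = 1537.58
V_total = 1252.6 + 1537.58 = 2790.18 mm^3


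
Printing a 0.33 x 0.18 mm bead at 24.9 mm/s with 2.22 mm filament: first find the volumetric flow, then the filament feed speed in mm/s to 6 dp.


Q = 0.33 * 0.18 * 24.9 = 1.47906 mm^3/s
A_fil = pi*(2.22/2)^2 = 3.87075631 mm^2
v_feed = 1.47906 / 3.87075631 = 0.382111 mm/s


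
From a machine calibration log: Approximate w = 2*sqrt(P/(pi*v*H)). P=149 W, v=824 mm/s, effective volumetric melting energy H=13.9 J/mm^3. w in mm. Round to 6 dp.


w = 2*sqrt(149/(pi*824*13.9)) = 0.1287 mm


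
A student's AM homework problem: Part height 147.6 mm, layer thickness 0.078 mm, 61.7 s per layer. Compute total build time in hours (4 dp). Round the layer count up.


Layers = ceil(147.6/0.078) = 1893
t = 1893 * 61.7 / 3600 = 32.4439 hrs


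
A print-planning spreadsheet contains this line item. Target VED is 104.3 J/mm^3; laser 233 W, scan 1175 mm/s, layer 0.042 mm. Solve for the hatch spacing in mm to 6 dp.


h = 233 / (104.3*1175*0.042) = 0.045267 mm


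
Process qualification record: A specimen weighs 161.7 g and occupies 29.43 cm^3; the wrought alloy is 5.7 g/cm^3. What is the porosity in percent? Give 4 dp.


rho_part = 161.7 / 29.43 = 5.49439348 g/cm^3
Porosity = (1 - 5.49439348/5.7)*100 = 3.6071 %


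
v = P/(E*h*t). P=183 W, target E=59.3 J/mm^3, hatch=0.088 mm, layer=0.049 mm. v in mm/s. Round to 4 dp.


v = 183 / (59.3*0.088*0.049) = 715.678 mm/s


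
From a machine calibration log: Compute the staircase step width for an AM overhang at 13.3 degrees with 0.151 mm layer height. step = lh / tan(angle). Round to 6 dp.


step = 0.151 / tan(13.3) = 0.638775 mm


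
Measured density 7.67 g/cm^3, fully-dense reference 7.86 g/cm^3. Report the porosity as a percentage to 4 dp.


Porosity = (1-7.67/7.86)*100 = 2.4173 %


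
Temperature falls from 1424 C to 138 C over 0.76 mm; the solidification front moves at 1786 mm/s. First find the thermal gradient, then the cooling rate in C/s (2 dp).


G = (1424-138)/0.76 = 1692.10526316 C/mm
CR = 1692.10526316 * 1786 = 3022100.0 C/s


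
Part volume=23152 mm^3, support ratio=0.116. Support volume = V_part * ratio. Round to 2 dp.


V_support = 23152 * 0.116 = 2685.63 mm^3


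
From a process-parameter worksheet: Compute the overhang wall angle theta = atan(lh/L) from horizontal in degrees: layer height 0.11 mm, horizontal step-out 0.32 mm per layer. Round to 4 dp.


angle = atan(0.11/0.32) = 18.9704 degrees


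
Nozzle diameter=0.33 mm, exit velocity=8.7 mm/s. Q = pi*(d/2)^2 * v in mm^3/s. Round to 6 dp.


A = pi*(0.33/2)^2 = 0.08552986 mm^2
Q = 0.08552986 * 8.7 = 0.74411 mm^3/s


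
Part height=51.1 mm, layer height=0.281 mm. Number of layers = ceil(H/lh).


Layers = ceil(51.1/0.281) = 182


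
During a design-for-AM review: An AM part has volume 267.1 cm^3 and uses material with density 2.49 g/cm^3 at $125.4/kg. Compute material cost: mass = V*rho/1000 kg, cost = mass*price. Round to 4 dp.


Mass = 267.1*2.49/1000 = 0.665079 kg
Cost = 0.665079 * 125.4 = 83.4009 $


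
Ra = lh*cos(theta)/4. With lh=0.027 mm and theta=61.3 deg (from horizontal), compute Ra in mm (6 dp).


Ra = 0.027 * cos(61.3) / 4 = 0.003242 mm


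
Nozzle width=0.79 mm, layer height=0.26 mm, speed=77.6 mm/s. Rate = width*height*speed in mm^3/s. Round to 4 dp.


Rate = 0.79 * 0.26 * 77.6 = 15.939 mm^3/s


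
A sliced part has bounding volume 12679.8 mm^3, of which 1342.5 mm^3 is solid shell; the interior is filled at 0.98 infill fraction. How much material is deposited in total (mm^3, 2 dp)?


V_infill = (12679.8 - 1342.5) * 0.98 = 11110.55
V_total = 1342.5 + 11110.55 = 12453.05 mm^3


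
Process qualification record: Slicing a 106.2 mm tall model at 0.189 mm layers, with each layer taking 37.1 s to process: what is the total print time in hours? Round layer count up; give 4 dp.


Layers = ceil(106.2/0.189) = 562
t = 562 * 37.1 / 3600 = 5.7917 hrs


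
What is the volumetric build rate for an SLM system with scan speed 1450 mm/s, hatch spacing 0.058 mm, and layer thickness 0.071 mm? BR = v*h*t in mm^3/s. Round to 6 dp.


Rate = 1450 * 0.058 * 0.071 = 5.9711 mm^3/s


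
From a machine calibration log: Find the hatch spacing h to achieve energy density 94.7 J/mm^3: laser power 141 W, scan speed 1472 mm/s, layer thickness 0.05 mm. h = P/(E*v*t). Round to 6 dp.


h = 141 / (94.7*1472*0.05) = 0.02023 mm


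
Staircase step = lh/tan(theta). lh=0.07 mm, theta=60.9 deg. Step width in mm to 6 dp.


step = 0.07 / tan(60.9) = 0.038962 mm


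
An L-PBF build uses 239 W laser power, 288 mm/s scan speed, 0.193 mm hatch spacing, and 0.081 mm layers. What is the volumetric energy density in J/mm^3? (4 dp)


E = 239 / (288*0.193*0.081) = 53.0839 J/mm^3


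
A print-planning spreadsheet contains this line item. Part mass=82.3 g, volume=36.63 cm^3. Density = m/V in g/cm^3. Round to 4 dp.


rho = 82.3 / 36.63 = 2.2468 g/cm^3


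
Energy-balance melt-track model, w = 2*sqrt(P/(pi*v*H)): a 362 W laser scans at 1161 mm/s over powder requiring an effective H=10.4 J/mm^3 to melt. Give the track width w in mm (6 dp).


w = 2*sqrt(362/(pi*1161*10.4)) = 0.195378 mm


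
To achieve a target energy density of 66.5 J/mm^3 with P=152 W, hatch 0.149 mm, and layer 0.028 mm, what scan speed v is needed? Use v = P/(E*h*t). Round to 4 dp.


v = 152 / (66.5*0.149*0.028) = 547.8702 mm/s


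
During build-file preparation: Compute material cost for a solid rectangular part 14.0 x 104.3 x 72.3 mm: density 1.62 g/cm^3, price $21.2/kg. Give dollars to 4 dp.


V = 14.0 * 104.3 * 72.3 = 105572.46 mm^3 = 105.57246 cm^3
Mass = 105.57246 * 1.62 / 1000 = 0.17102739 kg
Cost = 0.17102739 * 21.2 = 3.6258 $


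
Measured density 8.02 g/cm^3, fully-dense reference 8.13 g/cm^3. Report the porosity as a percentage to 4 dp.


Porosity = (1-8.02/8.13)*100 = 1.353 %


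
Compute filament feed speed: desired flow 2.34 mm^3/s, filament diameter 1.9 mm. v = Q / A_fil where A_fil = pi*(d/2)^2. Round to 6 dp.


A = pi*(1.9/2)^2 = 2.835287
v = 2.34 / 2.835287 = 0.825313 mm/s


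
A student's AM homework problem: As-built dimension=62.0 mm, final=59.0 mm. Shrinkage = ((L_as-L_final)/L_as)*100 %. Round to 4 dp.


Shrinkage = ((62.0-59.0)/62.0)*100 = 4.8387 %


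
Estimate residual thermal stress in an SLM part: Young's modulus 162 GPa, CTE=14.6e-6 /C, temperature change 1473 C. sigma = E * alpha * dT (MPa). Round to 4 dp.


sigma = 162*1000 * 14.6e-6 * 1473 = 3483.9396 MPa


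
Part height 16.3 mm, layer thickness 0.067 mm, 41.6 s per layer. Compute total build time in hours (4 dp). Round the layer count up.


Layers = ceil(16.3/0.067) = 244
t = 244 * 41.6 / 3600 = 2.8196 hrs


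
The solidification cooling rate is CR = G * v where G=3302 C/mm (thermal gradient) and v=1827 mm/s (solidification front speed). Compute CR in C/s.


CR = 3302 * 1827 = 6032754 C/s


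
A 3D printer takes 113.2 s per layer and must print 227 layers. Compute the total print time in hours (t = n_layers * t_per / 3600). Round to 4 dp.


t = 227 * 113.2 / 3600 = 7.1379 hrs


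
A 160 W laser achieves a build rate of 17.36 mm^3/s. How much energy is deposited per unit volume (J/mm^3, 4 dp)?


SE = 160 / 17.36 = 9.2166 J/mm^3


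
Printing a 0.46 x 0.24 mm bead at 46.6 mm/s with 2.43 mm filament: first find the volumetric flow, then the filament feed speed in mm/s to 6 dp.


Q = 0.46 * 0.24 * 46.6 = 5.14464 mm^3/s
A_fil = pi*(2.43/2)^2 = 4.63769762 mm^2
v_feed = 5.14464 / 4.63769762 = 1.109309 mm/s


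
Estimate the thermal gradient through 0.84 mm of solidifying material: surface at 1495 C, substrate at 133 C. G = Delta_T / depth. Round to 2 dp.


G = (1495-133)/0.84 = 1621.43 C/mm


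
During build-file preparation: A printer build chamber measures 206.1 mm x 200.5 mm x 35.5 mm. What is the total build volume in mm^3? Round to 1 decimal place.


V = 206.1 * 200.5 * 35.5 = 1466968.3 mm^3


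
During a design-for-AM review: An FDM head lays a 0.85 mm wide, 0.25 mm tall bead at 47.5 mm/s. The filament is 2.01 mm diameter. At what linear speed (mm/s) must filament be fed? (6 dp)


Q = 0.85 * 0.25 * 47.5 = 10.09375 mm^3/s
A_fil = pi*(2.01/2)^2 = 3.17308712 mm^2
v_feed = 10.09375 / 3.17308712 = 3.18105 mm/s


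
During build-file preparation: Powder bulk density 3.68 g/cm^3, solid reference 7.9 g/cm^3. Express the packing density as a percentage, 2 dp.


Packing = (3.68/7.9)*100 = 46.58 %


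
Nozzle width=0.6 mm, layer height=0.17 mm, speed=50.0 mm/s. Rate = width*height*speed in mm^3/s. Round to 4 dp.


Rate = 0.6 * 0.17 * 50.0 = 5.1 mm^3/s


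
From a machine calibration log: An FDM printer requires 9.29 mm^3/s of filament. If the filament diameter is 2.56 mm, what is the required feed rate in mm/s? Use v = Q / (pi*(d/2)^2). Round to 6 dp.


A = pi*(2.56/2)^2 = 5.147185
v = 9.29 / 5.147185 = 1.80487 mm/s


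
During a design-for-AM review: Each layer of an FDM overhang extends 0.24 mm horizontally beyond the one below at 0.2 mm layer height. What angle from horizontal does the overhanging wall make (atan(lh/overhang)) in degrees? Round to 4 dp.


angle = atan(0.2/0.24) = 39.8056 degrees


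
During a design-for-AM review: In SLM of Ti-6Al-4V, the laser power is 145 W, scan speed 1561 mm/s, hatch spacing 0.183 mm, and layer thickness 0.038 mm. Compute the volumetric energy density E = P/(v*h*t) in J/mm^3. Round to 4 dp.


E = 145 / (1561*0.183*0.038) = 13.3577 J/mm^3


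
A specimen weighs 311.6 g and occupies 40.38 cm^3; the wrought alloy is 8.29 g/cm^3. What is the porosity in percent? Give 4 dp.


rho_part = 311.6 / 40.38 = 7.71669143 g/cm^3
Porosity = (1 - 7.71669143/8.29)*100 = 6.9157 %


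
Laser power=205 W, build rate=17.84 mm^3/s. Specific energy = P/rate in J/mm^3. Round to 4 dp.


SE = 205 / 17.84 = 11.491 J/mm^3


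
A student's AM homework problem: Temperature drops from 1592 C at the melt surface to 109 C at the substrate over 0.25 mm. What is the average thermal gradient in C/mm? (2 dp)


G = (1592-109)/0.25 = 5932.0 C/mm


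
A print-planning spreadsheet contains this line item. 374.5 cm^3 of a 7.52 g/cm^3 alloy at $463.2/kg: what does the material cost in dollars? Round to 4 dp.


Mass = 374.5*7.52/1000 = 2.81624 kg
Cost = 2.81624 * 463.2 = 1304.4824 $


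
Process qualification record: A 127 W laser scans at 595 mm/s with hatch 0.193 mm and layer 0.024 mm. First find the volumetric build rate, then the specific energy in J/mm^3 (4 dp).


Build rate = 595 * 0.193 * 0.024 = 2.75604 mm^3/s
SE = 127 / 2.75604 = 46.0806 J/mm^3


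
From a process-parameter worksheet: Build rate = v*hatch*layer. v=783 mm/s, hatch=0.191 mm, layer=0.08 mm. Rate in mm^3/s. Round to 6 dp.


Rate = 783 * 0.191 * 0.08 = 11.96424 mm^3/s


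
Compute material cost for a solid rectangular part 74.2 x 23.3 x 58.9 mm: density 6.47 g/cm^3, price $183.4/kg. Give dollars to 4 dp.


V = 74.2 * 23.3 * 58.9 = 101829.854 mm^3 = 101.829854 cm^3
Mass = 101.829854 * 6.47 / 1000 = 0.65883916 kg
Cost = 0.65883916 * 183.4 = 120.8311 $


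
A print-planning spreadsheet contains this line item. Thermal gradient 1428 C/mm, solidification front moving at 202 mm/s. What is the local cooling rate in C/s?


CR = 1428 * 202 = 288456 C/s


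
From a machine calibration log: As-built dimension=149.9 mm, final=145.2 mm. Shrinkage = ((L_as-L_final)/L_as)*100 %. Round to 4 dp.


Shrinkage = ((149.9-145.2)/149.9)*100 = 3.1354 %


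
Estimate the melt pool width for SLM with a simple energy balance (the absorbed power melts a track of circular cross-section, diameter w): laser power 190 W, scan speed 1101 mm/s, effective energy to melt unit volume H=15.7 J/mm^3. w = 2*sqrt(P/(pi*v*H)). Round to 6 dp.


w = 2*sqrt(190/(pi*1101*15.7)) = 0.118301 mm


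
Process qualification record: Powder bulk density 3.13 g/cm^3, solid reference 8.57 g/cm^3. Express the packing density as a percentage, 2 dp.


Packing = (3.13/8.57)*100 = 36.52 %


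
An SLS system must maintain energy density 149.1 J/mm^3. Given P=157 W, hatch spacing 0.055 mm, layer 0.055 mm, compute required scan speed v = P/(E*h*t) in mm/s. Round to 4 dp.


v = 157 / (149.1*0.055*0.055) = 348.0941 mm/s


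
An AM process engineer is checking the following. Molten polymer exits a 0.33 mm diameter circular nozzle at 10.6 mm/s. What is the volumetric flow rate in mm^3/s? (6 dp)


A = pi*(0.33/2)^2 = 0.08552986 mm^2
Q = 0.08552986 * 10.6 = 0.906617 mm^3/s


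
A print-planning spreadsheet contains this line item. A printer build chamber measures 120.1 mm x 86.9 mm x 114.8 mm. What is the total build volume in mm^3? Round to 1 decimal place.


V = 120.1 * 86.9 * 114.8 = 1198132.0 mm^3


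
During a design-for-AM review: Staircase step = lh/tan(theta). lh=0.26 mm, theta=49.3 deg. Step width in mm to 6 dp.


step = 0.26 / tan(49.3) = 0.223635 mm


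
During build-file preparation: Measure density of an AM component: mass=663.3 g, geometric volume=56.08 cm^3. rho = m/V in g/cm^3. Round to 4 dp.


rho = 663.3 / 56.08 = 11.8277 g/cm^3


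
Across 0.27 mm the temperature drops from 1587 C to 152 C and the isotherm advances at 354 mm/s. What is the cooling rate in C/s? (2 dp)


G = (1587-152)/0.27 = 5314.81481481 C/mm
CR = 5314.81481481 * 354 = 1881444.44 C/s


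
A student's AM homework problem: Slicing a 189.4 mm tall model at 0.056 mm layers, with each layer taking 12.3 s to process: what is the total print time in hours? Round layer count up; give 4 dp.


Layers = ceil(189.4/0.056) = 3383
t = 3383 * 12.3 / 3600 = 11.5586 hrs


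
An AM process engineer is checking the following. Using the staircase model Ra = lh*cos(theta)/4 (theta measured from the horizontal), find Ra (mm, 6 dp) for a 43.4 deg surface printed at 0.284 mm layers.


Ra = 0.284 * cos(43.4) / 4 = 0.051587 mm


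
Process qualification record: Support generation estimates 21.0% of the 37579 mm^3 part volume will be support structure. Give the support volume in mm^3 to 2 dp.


V_support = 37579 * 0.21 = 7891.59 mm^3


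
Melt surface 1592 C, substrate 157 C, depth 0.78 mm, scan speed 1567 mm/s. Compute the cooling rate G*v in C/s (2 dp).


G = (1592-157)/0.78 = 1839.74358974 C/mm
CR = 1839.74358974 * 1567 = 2882878.21 C/s


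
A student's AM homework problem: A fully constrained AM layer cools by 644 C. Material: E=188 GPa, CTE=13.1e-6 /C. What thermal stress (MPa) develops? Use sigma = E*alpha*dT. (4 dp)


sigma = 188*1000 * 13.1e-6 * 644 = 1586.0432 MPa


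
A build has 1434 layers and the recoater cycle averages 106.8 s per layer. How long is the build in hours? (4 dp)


t = 1434 * 106.8 / 3600 = 42.542 hrs


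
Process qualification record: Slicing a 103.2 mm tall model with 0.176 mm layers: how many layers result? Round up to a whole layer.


Layers = ceil(103.2/0.176) = 587


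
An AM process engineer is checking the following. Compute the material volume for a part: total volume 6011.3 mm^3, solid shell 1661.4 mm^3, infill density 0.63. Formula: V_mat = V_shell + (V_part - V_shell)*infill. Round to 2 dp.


V_infill = (6011.3 - 1661.4) * 0.63 = 2740.44
V_total = 1661.4 + 2740.44 = 4401.84 mm^3


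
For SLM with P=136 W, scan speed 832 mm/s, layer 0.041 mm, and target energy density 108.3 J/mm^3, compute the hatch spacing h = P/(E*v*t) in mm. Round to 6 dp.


h = 136 / (108.3*832*0.041) = 0.036813 mm


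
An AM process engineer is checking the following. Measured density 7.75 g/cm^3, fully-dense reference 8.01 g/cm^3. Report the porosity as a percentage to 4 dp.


Porosity = (1-7.75/8.01)*100 = 3.2459 %


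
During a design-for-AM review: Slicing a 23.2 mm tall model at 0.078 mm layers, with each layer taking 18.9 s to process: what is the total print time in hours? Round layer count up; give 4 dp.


Layers = ceil(23.2/0.078) = 298
t = 298 * 18.9 / 3600 = 1.5645 hrs


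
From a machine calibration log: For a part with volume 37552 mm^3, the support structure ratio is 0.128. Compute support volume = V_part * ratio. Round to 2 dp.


V_support = 37552 * 0.128 = 4806.66 mm^3


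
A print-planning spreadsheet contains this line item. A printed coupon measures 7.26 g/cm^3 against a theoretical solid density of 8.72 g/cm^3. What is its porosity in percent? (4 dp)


Porosity = (1-7.26/8.72)*100 = 16.7431 %


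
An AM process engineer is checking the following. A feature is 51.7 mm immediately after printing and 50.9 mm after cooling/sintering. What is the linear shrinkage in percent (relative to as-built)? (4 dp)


Shrinkage = ((51.7-50.9)/51.7)*100 = 1.5474 %


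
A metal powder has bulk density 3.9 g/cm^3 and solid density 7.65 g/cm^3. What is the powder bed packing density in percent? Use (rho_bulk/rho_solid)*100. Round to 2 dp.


Packing = (3.9/7.65)*100 = 50.98 %


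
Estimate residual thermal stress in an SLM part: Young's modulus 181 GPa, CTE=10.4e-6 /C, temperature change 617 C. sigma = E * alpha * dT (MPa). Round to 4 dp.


sigma = 181*1000 * 10.4e-6 * 617 = 1161.4408 MPa


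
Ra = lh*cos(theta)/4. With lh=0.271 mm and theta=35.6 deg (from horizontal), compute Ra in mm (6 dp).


Ra = 0.271 * cos(35.6) / 4 = 0.055088 mm


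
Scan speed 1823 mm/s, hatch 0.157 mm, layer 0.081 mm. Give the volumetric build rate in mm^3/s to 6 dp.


Rate = 1823 * 0.157 * 0.081 = 23.183091 mm^3/s


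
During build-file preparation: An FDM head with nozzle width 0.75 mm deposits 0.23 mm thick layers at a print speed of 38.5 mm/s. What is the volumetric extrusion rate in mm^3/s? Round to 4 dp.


Rate = 0.75 * 0.23 * 38.5 = 6.6413 mm^3/s


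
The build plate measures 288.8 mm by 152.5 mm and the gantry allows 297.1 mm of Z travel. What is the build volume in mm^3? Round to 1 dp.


V = 288.8 * 152.5 * 297.1 = 13084878.2 mm^3


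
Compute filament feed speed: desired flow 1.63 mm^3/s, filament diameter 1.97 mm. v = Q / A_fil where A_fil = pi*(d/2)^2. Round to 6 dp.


A = pi*(1.97/2)^2 = 3.048052
v = 1.63 / 3.048052 = 0.534768 mm/s


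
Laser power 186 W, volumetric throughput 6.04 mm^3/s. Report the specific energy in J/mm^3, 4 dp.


SE = 186 / 6.04 = 30.7947 J/mm^3


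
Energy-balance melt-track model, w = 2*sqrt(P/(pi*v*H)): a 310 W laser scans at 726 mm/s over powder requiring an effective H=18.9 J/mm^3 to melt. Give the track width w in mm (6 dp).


w = 2*sqrt(310/(pi*726*18.9)) = 0.169604 mm


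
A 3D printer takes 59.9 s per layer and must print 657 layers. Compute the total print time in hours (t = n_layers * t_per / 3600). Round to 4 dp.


t = 657 * 59.9 / 3600 = 10.9318 hrs
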